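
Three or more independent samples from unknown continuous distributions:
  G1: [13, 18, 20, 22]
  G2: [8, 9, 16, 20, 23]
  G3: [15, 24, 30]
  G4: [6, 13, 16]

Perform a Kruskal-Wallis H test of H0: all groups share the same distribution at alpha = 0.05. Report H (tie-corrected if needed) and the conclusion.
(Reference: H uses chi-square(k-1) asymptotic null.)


Step 1: Combine all N = 15 observations and assign midranks.
sorted (value, group, rank): (6,G4,1), (8,G2,2), (9,G2,3), (13,G1,4.5), (13,G4,4.5), (15,G3,6), (16,G2,7.5), (16,G4,7.5), (18,G1,9), (20,G1,10.5), (20,G2,10.5), (22,G1,12), (23,G2,13), (24,G3,14), (30,G3,15)
Step 2: Sum ranks within each group.
R_1 = 36 (n_1 = 4)
R_2 = 36 (n_2 = 5)
R_3 = 35 (n_3 = 3)
R_4 = 13 (n_4 = 3)
Step 3: H = 12/(N(N+1)) * sum(R_i^2/n_i) - 3(N+1)
     = 12/(15*16) * (36^2/4 + 36^2/5 + 35^2/3 + 13^2/3) - 3*16
     = 0.050000 * 1047.87 - 48
     = 4.393333.
Step 4: Ties present; correction factor C = 1 - 18/(15^3 - 15) = 0.994643. Corrected H = 4.393333 / 0.994643 = 4.416996.
Step 5: Under H0, H ~ chi^2(3); p-value = 0.219815.
Step 6: alpha = 0.05. fail to reject H0.

H = 4.4170, df = 3, p = 0.219815, fail to reject H0.


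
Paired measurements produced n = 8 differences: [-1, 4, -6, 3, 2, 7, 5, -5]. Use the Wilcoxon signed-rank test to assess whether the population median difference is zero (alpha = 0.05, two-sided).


Step 1: Drop any zero differences (none here) and take |d_i|.
|d| = [1, 4, 6, 3, 2, 7, 5, 5]
Step 2: Midrank |d_i| (ties get averaged ranks).
ranks: |1|->1, |4|->4, |6|->7, |3|->3, |2|->2, |7|->8, |5|->5.5, |5|->5.5
Step 3: Attach original signs; sum ranks with positive sign and with negative sign.
W+ = 4 + 3 + 2 + 8 + 5.5 = 22.5
W- = 1 + 7 + 5.5 = 13.5
(Check: W+ + W- = 36 should equal n(n+1)/2 = 36.)
Step 4: Test statistic W = min(W+, W-) = 13.5.
Step 5: Ties in |d|, so use the tie-corrected normal approximation.
        E[W] = n(n+1)/4 = 8*9/4 = 18.
        Tie groups: |d|=5 (t=2); sum(t^3 - t) = 6.
        Var[W] = n(n+1)(2n+1)/24 - sum(t^3-t)/48 = 1224/24 - 6/48 = 50.875.
        z = (W - E[W]) / sqrt(Var[W]) = (13.5 - 18) / 7.1327 = -0.6309.
        Two-sided p = 2*Phi(z) = 0.528106.
Step 6: alpha = 0.05. fail to reject H0.

W+ = 22.5, W- = 13.5, W = min = 13.5, p = 0.528106, fail to reject H0.


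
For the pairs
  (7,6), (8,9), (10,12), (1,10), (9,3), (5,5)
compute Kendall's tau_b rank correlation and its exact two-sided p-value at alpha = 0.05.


Step 1: Enumerate the 15 unordered pairs (i,j) with i<j and classify each by sign(x_j-x_i) * sign(y_j-y_i).
  (1,2):dx=+1,dy=+3->C; (1,3):dx=+3,dy=+6->C; (1,4):dx=-6,dy=+4->D; (1,5):dx=+2,dy=-3->D
  (1,6):dx=-2,dy=-1->C; (2,3):dx=+2,dy=+3->C; (2,4):dx=-7,dy=+1->D; (2,5):dx=+1,dy=-6->D
  (2,6):dx=-3,dy=-4->C; (3,4):dx=-9,dy=-2->C; (3,5):dx=-1,dy=-9->C; (3,6):dx=-5,dy=-7->C
  (4,5):dx=+8,dy=-7->D; (4,6):dx=+4,dy=-5->D; (5,6):dx=-4,dy=+2->D
Step 2: C = 8, D = 7, total pairs = 15.
Step 3: tau = (C - D)/(n(n-1)/2) = (8 - 7)/15 = 0.066667.
Step 4: Exact two-sided p-value (enumerate n! = 720 permutations of y under H0): p = 1.000000.
Step 5: alpha = 0.05. fail to reject H0.

tau_b = 0.0667 (C=8, D=7), p = 1.000000, fail to reject H0.


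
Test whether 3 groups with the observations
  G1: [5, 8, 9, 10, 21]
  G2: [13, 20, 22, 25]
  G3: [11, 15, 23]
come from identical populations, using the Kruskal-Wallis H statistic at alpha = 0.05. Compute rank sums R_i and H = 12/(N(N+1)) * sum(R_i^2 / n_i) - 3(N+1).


Step 1: Combine all N = 12 observations and assign midranks.
sorted (value, group, rank): (5,G1,1), (8,G1,2), (9,G1,3), (10,G1,4), (11,G3,5), (13,G2,6), (15,G3,7), (20,G2,8), (21,G1,9), (22,G2,10), (23,G3,11), (25,G2,12)
Step 2: Sum ranks within each group.
R_1 = 19 (n_1 = 5)
R_2 = 36 (n_2 = 4)
R_3 = 23 (n_3 = 3)
Step 3: H = 12/(N(N+1)) * sum(R_i^2/n_i) - 3(N+1)
     = 12/(12*13) * (19^2/5 + 36^2/4 + 23^2/3) - 3*13
     = 0.076923 * 572.533 - 39
     = 5.041026.
Step 4: No ties, so H is used without correction.
Step 5: Under H0, H ~ chi^2(2); p-value = 0.080418.
Step 6: alpha = 0.05. fail to reject H0.

H = 5.0410, df = 2, p = 0.080418, fail to reject H0.


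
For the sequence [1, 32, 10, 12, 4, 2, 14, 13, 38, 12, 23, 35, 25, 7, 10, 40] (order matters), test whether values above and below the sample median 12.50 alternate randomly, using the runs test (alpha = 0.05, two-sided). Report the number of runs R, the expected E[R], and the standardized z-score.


Step 1: Compute median = 12.50; label A = above, B = below.
Labels in order: BABBBBAAABAAABBA  (n_A = 8, n_B = 8)
Step 2: Count runs R = 8.
Step 3: Under H0 (random ordering), E[R] = 2*n_A*n_B/(n_A+n_B) + 1 = 2*8*8/16 + 1 = 9.0000.
        Var[R] = 2*n_A*n_B*(2*n_A*n_B - n_A - n_B) / ((n_A+n_B)^2 * (n_A+n_B-1)) = 14336/3840 = 3.7333.
        SD[R] = 1.9322.
Step 4: Continuity-corrected z = (R + 0.5 - E[R]) / SD[R] = (8 + 0.5 - 9.0000) / 1.9322 = -0.2588.
Step 5: Two-sided p-value via normal approximation = 2*(1 - Phi(|z|)) = 0.795809.
Step 6: alpha = 0.05. fail to reject H0.

R = 8, z = -0.2588, p = 0.795809, fail to reject H0.


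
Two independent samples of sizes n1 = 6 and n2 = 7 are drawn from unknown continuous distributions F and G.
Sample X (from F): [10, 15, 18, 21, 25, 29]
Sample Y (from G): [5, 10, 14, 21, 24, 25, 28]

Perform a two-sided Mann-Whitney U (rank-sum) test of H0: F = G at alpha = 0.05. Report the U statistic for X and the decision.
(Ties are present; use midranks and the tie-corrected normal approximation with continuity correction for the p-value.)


Step 1: Combine and sort all 13 observations; assign midranks.
sorted (value, group): (5,Y), (10,X), (10,Y), (14,Y), (15,X), (18,X), (21,X), (21,Y), (24,Y), (25,X), (25,Y), (28,Y), (29,X)
ranks: 5->1, 10->2.5, 10->2.5, 14->4, 15->5, 18->6, 21->7.5, 21->7.5, 24->9, 25->10.5, 25->10.5, 28->12, 29->13
Step 2: Rank sum for X: R1 = 2.5 + 5 + 6 + 7.5 + 10.5 + 13 = 44.5.
Step 3: U_X = R1 - n1(n1+1)/2 = 44.5 - 6*7/2 = 44.5 - 21 = 23.5.
       U_Y = n1*n2 - U_X = 42 - 23.5 = 18.5.
Step 4: Ties are present, so use the tie-corrected normal approximation (with continuity correction) for the p-value.
Step 5: p-value = 0.774190; compare to alpha = 0.05. fail to reject H0.

U_X = 23.5, p = 0.774190, fail to reject H0 at alpha = 0.05.


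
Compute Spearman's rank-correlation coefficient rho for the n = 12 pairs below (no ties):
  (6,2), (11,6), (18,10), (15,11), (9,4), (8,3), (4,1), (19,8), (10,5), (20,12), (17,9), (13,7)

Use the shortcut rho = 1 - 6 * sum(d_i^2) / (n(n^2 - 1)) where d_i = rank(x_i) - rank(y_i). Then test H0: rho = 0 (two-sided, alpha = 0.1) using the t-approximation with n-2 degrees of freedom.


Step 1: Rank x and y separately (midranks; no ties here).
rank(x): 6->2, 11->6, 18->10, 15->8, 9->4, 8->3, 4->1, 19->11, 10->5, 20->12, 17->9, 13->7
rank(y): 2->2, 6->6, 10->10, 11->11, 4->4, 3->3, 1->1, 8->8, 5->5, 12->12, 9->9, 7->7
Step 2: d_i = R_x(i) - R_y(i); compute d_i^2.
  (2-2)^2=0, (6-6)^2=0, (10-10)^2=0, (8-11)^2=9, (4-4)^2=0, (3-3)^2=0, (1-1)^2=0, (11-8)^2=9, (5-5)^2=0, (12-12)^2=0, (9-9)^2=0, (7-7)^2=0
sum(d^2) = 18.
Step 3: rho = 1 - 6*18 / (12*(12^2 - 1)) = 1 - 108/1716 = 0.937063.
Step 4: Under H0, t = rho * sqrt((n-2)/(1-rho^2)) = 8.4868 ~ t(10).
Step 5: Two-sided p-value from the t-distribution with 10 df = 0.000007.
Step 6: alpha = 0.1. reject H0.

rho = 0.9371, p = 0.000007, reject H0 at alpha = 0.1.


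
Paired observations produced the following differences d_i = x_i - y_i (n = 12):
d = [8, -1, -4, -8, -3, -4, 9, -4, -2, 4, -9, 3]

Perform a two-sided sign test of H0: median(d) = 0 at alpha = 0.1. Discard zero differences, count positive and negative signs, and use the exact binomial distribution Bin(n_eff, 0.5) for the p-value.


Step 1: Discard zero differences. Original n = 12; n_eff = number of nonzero differences = 12.
Nonzero differences (with sign): +8, -1, -4, -8, -3, -4, +9, -4, -2, +4, -9, +3
Step 2: Count signs: positive = 4, negative = 8.
Step 3: Under H0: P(positive) = 0.5, so the number of positives S ~ Bin(12, 0.5).
Step 4: Two-sided exact p-value = sum of Bin(12,0.5) probabilities at or below the observed probability = 0.387695.
Step 5: alpha = 0.1. fail to reject H0.

n_eff = 12, pos = 4, neg = 8, p = 0.387695, fail to reject H0.


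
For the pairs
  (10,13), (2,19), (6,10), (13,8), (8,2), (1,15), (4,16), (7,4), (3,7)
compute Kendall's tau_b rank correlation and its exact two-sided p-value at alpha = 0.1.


Step 1: Enumerate the 36 unordered pairs (i,j) with i<j and classify each by sign(x_j-x_i) * sign(y_j-y_i).
  (1,2):dx=-8,dy=+6->D; (1,3):dx=-4,dy=-3->C; (1,4):dx=+3,dy=-5->D; (1,5):dx=-2,dy=-11->C
  (1,6):dx=-9,dy=+2->D; (1,7):dx=-6,dy=+3->D; (1,8):dx=-3,dy=-9->C; (1,9):dx=-7,dy=-6->C
  (2,3):dx=+4,dy=-9->D; (2,4):dx=+11,dy=-11->D; (2,5):dx=+6,dy=-17->D; (2,6):dx=-1,dy=-4->C
  (2,7):dx=+2,dy=-3->D; (2,8):dx=+5,dy=-15->D; (2,9):dx=+1,dy=-12->D; (3,4):dx=+7,dy=-2->D
  (3,5):dx=+2,dy=-8->D; (3,6):dx=-5,dy=+5->D; (3,7):dx=-2,dy=+6->D; (3,8):dx=+1,dy=-6->D
  (3,9):dx=-3,dy=-3->C; (4,5):dx=-5,dy=-6->C; (4,6):dx=-12,dy=+7->D; (4,7):dx=-9,dy=+8->D
  (4,8):dx=-6,dy=-4->C; (4,9):dx=-10,dy=-1->C; (5,6):dx=-7,dy=+13->D; (5,7):dx=-4,dy=+14->D
  (5,8):dx=-1,dy=+2->D; (5,9):dx=-5,dy=+5->D; (6,7):dx=+3,dy=+1->C; (6,8):dx=+6,dy=-11->D
  (6,9):dx=+2,dy=-8->D; (7,8):dx=+3,dy=-12->D; (7,9):dx=-1,dy=-9->C; (8,9):dx=-4,dy=+3->D
Step 2: C = 11, D = 25, total pairs = 36.
Step 3: tau = (C - D)/(n(n-1)/2) = (11 - 25)/36 = -0.388889.
Step 4: Exact two-sided p-value (enumerate n! = 362880 permutations of y under H0): p = 0.180181.
Step 5: alpha = 0.1. fail to reject H0.

tau_b = -0.3889 (C=11, D=25), p = 0.180181, fail to reject H0.


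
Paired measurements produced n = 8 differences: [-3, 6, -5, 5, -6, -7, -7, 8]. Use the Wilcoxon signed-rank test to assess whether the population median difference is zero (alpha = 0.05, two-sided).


Step 1: Drop any zero differences (none here) and take |d_i|.
|d| = [3, 6, 5, 5, 6, 7, 7, 8]
Step 2: Midrank |d_i| (ties get averaged ranks).
ranks: |3|->1, |6|->4.5, |5|->2.5, |5|->2.5, |6|->4.5, |7|->6.5, |7|->6.5, |8|->8
Step 3: Attach original signs; sum ranks with positive sign and with negative sign.
W+ = 4.5 + 2.5 + 8 = 15
W- = 1 + 2.5 + 4.5 + 6.5 + 6.5 = 21
(Check: W+ + W- = 36 should equal n(n+1)/2 = 36.)
Step 4: Test statistic W = min(W+, W-) = 15.
Step 5: Ties in |d|, so use the tie-corrected normal approximation.
        E[W] = n(n+1)/4 = 8*9/4 = 18.
        Tie groups: |d|=5 (t=2), |d|=6 (t=2), |d|=7 (t=2); sum(t^3 - t) = 18.
        Var[W] = n(n+1)(2n+1)/24 - sum(t^3-t)/48 = 1224/24 - 18/48 = 50.625.
        z = (W - E[W]) / sqrt(Var[W]) = (15 - 18) / 7.1151 = -0.4216.
        Two-sided p = 2*Phi(z) = 0.673290.
Step 6: alpha = 0.05. fail to reject H0.

W+ = 15, W- = 21, W = min = 15, p = 0.673290, fail to reject H0.


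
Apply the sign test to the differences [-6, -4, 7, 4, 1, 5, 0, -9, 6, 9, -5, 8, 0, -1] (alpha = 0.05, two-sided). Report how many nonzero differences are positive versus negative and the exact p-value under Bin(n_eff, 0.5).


Step 1: Discard zero differences. Original n = 14; n_eff = number of nonzero differences = 12.
Nonzero differences (with sign): -6, -4, +7, +4, +1, +5, -9, +6, +9, -5, +8, -1
Step 2: Count signs: positive = 7, negative = 5.
Step 3: Under H0: P(positive) = 0.5, so the number of positives S ~ Bin(12, 0.5).
Step 4: Two-sided exact p-value = sum of Bin(12,0.5) probabilities at or below the observed probability = 0.774414.
Step 5: alpha = 0.05. fail to reject H0.

n_eff = 12, pos = 7, neg = 5, p = 0.774414, fail to reject H0.


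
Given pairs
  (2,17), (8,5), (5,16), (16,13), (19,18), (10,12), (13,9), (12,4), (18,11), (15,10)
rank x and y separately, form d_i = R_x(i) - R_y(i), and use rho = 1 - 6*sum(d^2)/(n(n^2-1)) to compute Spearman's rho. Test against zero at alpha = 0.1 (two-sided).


Step 1: Rank x and y separately (midranks; no ties here).
rank(x): 2->1, 8->3, 5->2, 16->8, 19->10, 10->4, 13->6, 12->5, 18->9, 15->7
rank(y): 17->9, 5->2, 16->8, 13->7, 18->10, 12->6, 9->3, 4->1, 11->5, 10->4
Step 2: d_i = R_x(i) - R_y(i); compute d_i^2.
  (1-9)^2=64, (3-2)^2=1, (2-8)^2=36, (8-7)^2=1, (10-10)^2=0, (4-6)^2=4, (6-3)^2=9, (5-1)^2=16, (9-5)^2=16, (7-4)^2=9
sum(d^2) = 156.
Step 3: rho = 1 - 6*156 / (10*(10^2 - 1)) = 1 - 936/990 = 0.054545.
Step 4: Under H0, t = rho * sqrt((n-2)/(1-rho^2)) = 0.1545 ~ t(8).
Step 5: Two-sided p-value from the t-distribution with 8 df = 0.881036.
Step 6: alpha = 0.1. fail to reject H0.

rho = 0.0545, p = 0.881036, fail to reject H0 at alpha = 0.1.


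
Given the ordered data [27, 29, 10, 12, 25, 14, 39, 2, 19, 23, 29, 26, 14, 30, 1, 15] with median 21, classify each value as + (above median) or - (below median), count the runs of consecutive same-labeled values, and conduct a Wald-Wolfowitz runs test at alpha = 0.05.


Step 1: Compute median = 21; label A = above, B = below.
Labels in order: AABBABABBAAABABB  (n_A = 8, n_B = 8)
Step 2: Count runs R = 10.
Step 3: Under H0 (random ordering), E[R] = 2*n_A*n_B/(n_A+n_B) + 1 = 2*8*8/16 + 1 = 9.0000.
        Var[R] = 2*n_A*n_B*(2*n_A*n_B - n_A - n_B) / ((n_A+n_B)^2 * (n_A+n_B-1)) = 14336/3840 = 3.7333.
        SD[R] = 1.9322.
Step 4: Continuity-corrected z = (R - 0.5 - E[R]) / SD[R] = (10 - 0.5 - 9.0000) / 1.9322 = 0.2588.
Step 5: Two-sided p-value via normal approximation = 2*(1 - Phi(|z|)) = 0.795809.
Step 6: alpha = 0.05. fail to reject H0.

R = 10, z = 0.2588, p = 0.795809, fail to reject H0.


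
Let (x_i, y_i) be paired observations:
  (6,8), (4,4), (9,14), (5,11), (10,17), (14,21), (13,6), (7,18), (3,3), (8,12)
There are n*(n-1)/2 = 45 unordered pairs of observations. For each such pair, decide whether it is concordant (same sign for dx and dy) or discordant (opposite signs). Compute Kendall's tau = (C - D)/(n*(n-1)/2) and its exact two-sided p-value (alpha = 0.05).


Step 1: Enumerate the 45 unordered pairs (i,j) with i<j and classify each by sign(x_j-x_i) * sign(y_j-y_i).
  (1,2):dx=-2,dy=-4->C; (1,3):dx=+3,dy=+6->C; (1,4):dx=-1,dy=+3->D; (1,5):dx=+4,dy=+9->C
  (1,6):dx=+8,dy=+13->C; (1,7):dx=+7,dy=-2->D; (1,8):dx=+1,dy=+10->C; (1,9):dx=-3,dy=-5->C
  (1,10):dx=+2,dy=+4->C; (2,3):dx=+5,dy=+10->C; (2,4):dx=+1,dy=+7->C; (2,5):dx=+6,dy=+13->C
  (2,6):dx=+10,dy=+17->C; (2,7):dx=+9,dy=+2->C; (2,8):dx=+3,dy=+14->C; (2,9):dx=-1,dy=-1->C
  (2,10):dx=+4,dy=+8->C; (3,4):dx=-4,dy=-3->C; (3,5):dx=+1,dy=+3->C; (3,6):dx=+5,dy=+7->C
  (3,7):dx=+4,dy=-8->D; (3,8):dx=-2,dy=+4->D; (3,9):dx=-6,dy=-11->C; (3,10):dx=-1,dy=-2->C
  (4,5):dx=+5,dy=+6->C; (4,6):dx=+9,dy=+10->C; (4,7):dx=+8,dy=-5->D; (4,8):dx=+2,dy=+7->C
  (4,9):dx=-2,dy=-8->C; (4,10):dx=+3,dy=+1->C; (5,6):dx=+4,dy=+4->C; (5,7):dx=+3,dy=-11->D
  (5,8):dx=-3,dy=+1->D; (5,9):dx=-7,dy=-14->C; (5,10):dx=-2,dy=-5->C; (6,7):dx=-1,dy=-15->C
  (6,8):dx=-7,dy=-3->C; (6,9):dx=-11,dy=-18->C; (6,10):dx=-6,dy=-9->C; (7,8):dx=-6,dy=+12->D
  (7,9):dx=-10,dy=-3->C; (7,10):dx=-5,dy=+6->D; (8,9):dx=-4,dy=-15->C; (8,10):dx=+1,dy=-6->D
  (9,10):dx=+5,dy=+9->C
Step 2: C = 35, D = 10, total pairs = 45.
Step 3: tau = (C - D)/(n(n-1)/2) = (35 - 10)/45 = 0.555556.
Step 4: Exact two-sided p-value (enumerate n! = 3628800 permutations of y under H0): p = 0.028609.
Step 5: alpha = 0.05. reject H0.

tau_b = 0.5556 (C=35, D=10), p = 0.028609, reject H0.


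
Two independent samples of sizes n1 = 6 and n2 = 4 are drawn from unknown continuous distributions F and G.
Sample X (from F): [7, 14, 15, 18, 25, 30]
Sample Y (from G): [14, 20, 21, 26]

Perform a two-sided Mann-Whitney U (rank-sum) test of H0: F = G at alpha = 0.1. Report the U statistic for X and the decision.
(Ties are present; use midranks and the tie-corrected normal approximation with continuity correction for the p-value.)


Step 1: Combine and sort all 10 observations; assign midranks.
sorted (value, group): (7,X), (14,X), (14,Y), (15,X), (18,X), (20,Y), (21,Y), (25,X), (26,Y), (30,X)
ranks: 7->1, 14->2.5, 14->2.5, 15->4, 18->5, 20->6, 21->7, 25->8, 26->9, 30->10
Step 2: Rank sum for X: R1 = 1 + 2.5 + 4 + 5 + 8 + 10 = 30.5.
Step 3: U_X = R1 - n1(n1+1)/2 = 30.5 - 6*7/2 = 30.5 - 21 = 9.5.
       U_Y = n1*n2 - U_X = 24 - 9.5 = 14.5.
Step 4: Ties are present, so use the tie-corrected normal approximation (with continuity correction) for the p-value.
Step 5: p-value = 0.668870; compare to alpha = 0.1. fail to reject H0.

U_X = 9.5, p = 0.668870, fail to reject H0 at alpha = 0.1.


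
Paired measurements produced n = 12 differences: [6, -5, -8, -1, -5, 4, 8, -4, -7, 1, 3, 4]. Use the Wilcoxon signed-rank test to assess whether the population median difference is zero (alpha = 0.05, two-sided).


Step 1: Drop any zero differences (none here) and take |d_i|.
|d| = [6, 5, 8, 1, 5, 4, 8, 4, 7, 1, 3, 4]
Step 2: Midrank |d_i| (ties get averaged ranks).
ranks: |6|->9, |5|->7.5, |8|->11.5, |1|->1.5, |5|->7.5, |4|->5, |8|->11.5, |4|->5, |7|->10, |1|->1.5, |3|->3, |4|->5
Step 3: Attach original signs; sum ranks with positive sign and with negative sign.
W+ = 9 + 5 + 11.5 + 1.5 + 3 + 5 = 35
W- = 7.5 + 11.5 + 1.5 + 7.5 + 5 + 10 = 43
(Check: W+ + W- = 78 should equal n(n+1)/2 = 78.)
Step 4: Test statistic W = min(W+, W-) = 35.
Step 5: Ties in |d|, so use the tie-corrected normal approximation.
        E[W] = n(n+1)/4 = 12*13/4 = 39.
        Tie groups: |d|=1 (t=2), |d|=4 (t=3), |d|=5 (t=2), |d|=8 (t=2); sum(t^3 - t) = 42.
        Var[W] = n(n+1)(2n+1)/24 - sum(t^3-t)/48 = 3900/24 - 42/48 = 161.625.
        z = (W - E[W]) / sqrt(Var[W]) = (35 - 39) / 12.7132 = -0.3146.
        Two-sided p = 2*Phi(z) = 0.753040.
Step 6: alpha = 0.05. fail to reject H0.

W+ = 35, W- = 43, W = min = 35, p = 0.753040, fail to reject H0.


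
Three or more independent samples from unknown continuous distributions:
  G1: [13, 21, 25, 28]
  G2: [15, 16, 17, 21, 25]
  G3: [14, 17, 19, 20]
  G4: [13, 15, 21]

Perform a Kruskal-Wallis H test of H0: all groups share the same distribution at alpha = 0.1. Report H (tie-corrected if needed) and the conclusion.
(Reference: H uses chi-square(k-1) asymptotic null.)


Step 1: Combine all N = 16 observations and assign midranks.
sorted (value, group, rank): (13,G1,1.5), (13,G4,1.5), (14,G3,3), (15,G2,4.5), (15,G4,4.5), (16,G2,6), (17,G2,7.5), (17,G3,7.5), (19,G3,9), (20,G3,10), (21,G1,12), (21,G2,12), (21,G4,12), (25,G1,14.5), (25,G2,14.5), (28,G1,16)
Step 2: Sum ranks within each group.
R_1 = 44 (n_1 = 4)
R_2 = 44.5 (n_2 = 5)
R_3 = 29.5 (n_3 = 4)
R_4 = 18 (n_4 = 3)
Step 3: H = 12/(N(N+1)) * sum(R_i^2/n_i) - 3(N+1)
     = 12/(16*17) * (44^2/4 + 44.5^2/5 + 29.5^2/4 + 18^2/3) - 3*17
     = 0.044118 * 1205.61 - 51
     = 2.188787.
Step 4: Ties present; correction factor C = 1 - 48/(16^3 - 16) = 0.988235. Corrected H = 2.188787 / 0.988235 = 2.214844.
Step 5: Under H0, H ~ chi^2(3); p-value = 0.529031.
Step 6: alpha = 0.1. fail to reject H0.

H = 2.2148, df = 3, p = 0.529031, fail to reject H0.


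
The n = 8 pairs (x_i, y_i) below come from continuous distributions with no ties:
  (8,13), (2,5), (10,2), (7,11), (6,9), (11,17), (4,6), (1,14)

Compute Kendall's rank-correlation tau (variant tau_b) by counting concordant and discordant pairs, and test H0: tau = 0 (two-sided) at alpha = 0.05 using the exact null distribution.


Step 1: Enumerate the 28 unordered pairs (i,j) with i<j and classify each by sign(x_j-x_i) * sign(y_j-y_i).
  (1,2):dx=-6,dy=-8->C; (1,3):dx=+2,dy=-11->D; (1,4):dx=-1,dy=-2->C; (1,5):dx=-2,dy=-4->C
  (1,6):dx=+3,dy=+4->C; (1,7):dx=-4,dy=-7->C; (1,8):dx=-7,dy=+1->D; (2,3):dx=+8,dy=-3->D
  (2,4):dx=+5,dy=+6->C; (2,5):dx=+4,dy=+4->C; (2,6):dx=+9,dy=+12->C; (2,7):dx=+2,dy=+1->C
  (2,8):dx=-1,dy=+9->D; (3,4):dx=-3,dy=+9->D; (3,5):dx=-4,dy=+7->D; (3,6):dx=+1,dy=+15->C
  (3,7):dx=-6,dy=+4->D; (3,8):dx=-9,dy=+12->D; (4,5):dx=-1,dy=-2->C; (4,6):dx=+4,dy=+6->C
  (4,7):dx=-3,dy=-5->C; (4,8):dx=-6,dy=+3->D; (5,6):dx=+5,dy=+8->C; (5,7):dx=-2,dy=-3->C
  (5,8):dx=-5,dy=+5->D; (6,7):dx=-7,dy=-11->C; (6,8):dx=-10,dy=-3->C; (7,8):dx=-3,dy=+8->D
Step 2: C = 17, D = 11, total pairs = 28.
Step 3: tau = (C - D)/(n(n-1)/2) = (17 - 11)/28 = 0.214286.
Step 4: Exact two-sided p-value (enumerate n! = 40320 permutations of y under H0): p = 0.548413.
Step 5: alpha = 0.05. fail to reject H0.

tau_b = 0.2143 (C=17, D=11), p = 0.548413, fail to reject H0.


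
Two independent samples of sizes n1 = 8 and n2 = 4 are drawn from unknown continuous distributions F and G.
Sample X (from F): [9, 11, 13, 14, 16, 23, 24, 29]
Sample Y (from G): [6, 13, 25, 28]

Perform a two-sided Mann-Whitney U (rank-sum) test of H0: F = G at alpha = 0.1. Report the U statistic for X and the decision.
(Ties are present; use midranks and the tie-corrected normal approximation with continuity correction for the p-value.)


Step 1: Combine and sort all 12 observations; assign midranks.
sorted (value, group): (6,Y), (9,X), (11,X), (13,X), (13,Y), (14,X), (16,X), (23,X), (24,X), (25,Y), (28,Y), (29,X)
ranks: 6->1, 9->2, 11->3, 13->4.5, 13->4.5, 14->6, 16->7, 23->8, 24->9, 25->10, 28->11, 29->12
Step 2: Rank sum for X: R1 = 2 + 3 + 4.5 + 6 + 7 + 8 + 9 + 12 = 51.5.
Step 3: U_X = R1 - n1(n1+1)/2 = 51.5 - 8*9/2 = 51.5 - 36 = 15.5.
       U_Y = n1*n2 - U_X = 32 - 15.5 = 16.5.
Step 4: Ties are present, so use the tie-corrected normal approximation (with continuity correction) for the p-value.
Step 5: p-value = 1.000000; compare to alpha = 0.1. fail to reject H0.

U_X = 15.5, p = 1.000000, fail to reject H0 at alpha = 0.1.


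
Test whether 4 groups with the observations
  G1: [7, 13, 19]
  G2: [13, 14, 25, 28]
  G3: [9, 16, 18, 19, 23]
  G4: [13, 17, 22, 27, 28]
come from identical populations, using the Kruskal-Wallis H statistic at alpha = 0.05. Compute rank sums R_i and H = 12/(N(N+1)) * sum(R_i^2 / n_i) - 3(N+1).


Step 1: Combine all N = 17 observations and assign midranks.
sorted (value, group, rank): (7,G1,1), (9,G3,2), (13,G1,4), (13,G2,4), (13,G4,4), (14,G2,6), (16,G3,7), (17,G4,8), (18,G3,9), (19,G1,10.5), (19,G3,10.5), (22,G4,12), (23,G3,13), (25,G2,14), (27,G4,15), (28,G2,16.5), (28,G4,16.5)
Step 2: Sum ranks within each group.
R_1 = 15.5 (n_1 = 3)
R_2 = 40.5 (n_2 = 4)
R_3 = 41.5 (n_3 = 5)
R_4 = 55.5 (n_4 = 5)
Step 3: H = 12/(N(N+1)) * sum(R_i^2/n_i) - 3(N+1)
     = 12/(17*18) * (15.5^2/3 + 40.5^2/4 + 41.5^2/5 + 55.5^2/5) - 3*18
     = 0.039216 * 1450.65 - 54
     = 2.888072.
Step 4: Ties present; correction factor C = 1 - 36/(17^3 - 17) = 0.992647. Corrected H = 2.888072 / 0.992647 = 2.909465.
Step 5: Under H0, H ~ chi^2(3); p-value = 0.405796.
Step 6: alpha = 0.05. fail to reject H0.

H = 2.9095, df = 3, p = 0.405796, fail to reject H0.


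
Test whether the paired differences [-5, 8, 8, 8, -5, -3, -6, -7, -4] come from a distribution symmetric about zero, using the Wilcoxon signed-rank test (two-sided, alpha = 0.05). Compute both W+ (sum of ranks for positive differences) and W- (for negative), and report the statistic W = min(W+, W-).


Step 1: Drop any zero differences (none here) and take |d_i|.
|d| = [5, 8, 8, 8, 5, 3, 6, 7, 4]
Step 2: Midrank |d_i| (ties get averaged ranks).
ranks: |5|->3.5, |8|->8, |8|->8, |8|->8, |5|->3.5, |3|->1, |6|->5, |7|->6, |4|->2
Step 3: Attach original signs; sum ranks with positive sign and with negative sign.
W+ = 8 + 8 + 8 = 24
W- = 3.5 + 3.5 + 1 + 5 + 6 + 2 = 21
(Check: W+ + W- = 45 should equal n(n+1)/2 = 45.)
Step 4: Test statistic W = min(W+, W-) = 21.
Step 5: Ties in |d|, so use the tie-corrected normal approximation.
        E[W] = n(n+1)/4 = 9*10/4 = 22.5.
        Tie groups: |d|=5 (t=2), |d|=8 (t=3); sum(t^3 - t) = 30.
        Var[W] = n(n+1)(2n+1)/24 - sum(t^3-t)/48 = 1710/24 - 30/48 = 70.625.
        z = (W - E[W]) / sqrt(Var[W]) = (21 - 22.5) / 8.4039 = -0.1785.
        Two-sided p = 2*Phi(z) = 0.858339.
Step 6: alpha = 0.05. fail to reject H0.

W+ = 24, W- = 21, W = min = 21, p = 0.858339, fail to reject H0.


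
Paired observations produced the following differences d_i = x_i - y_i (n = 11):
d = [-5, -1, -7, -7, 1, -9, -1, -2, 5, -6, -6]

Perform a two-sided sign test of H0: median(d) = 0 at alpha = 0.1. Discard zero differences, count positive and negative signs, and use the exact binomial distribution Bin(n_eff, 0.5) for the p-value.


Step 1: Discard zero differences. Original n = 11; n_eff = number of nonzero differences = 11.
Nonzero differences (with sign): -5, -1, -7, -7, +1, -9, -1, -2, +5, -6, -6
Step 2: Count signs: positive = 2, negative = 9.
Step 3: Under H0: P(positive) = 0.5, so the number of positives S ~ Bin(11, 0.5).
Step 4: Two-sided exact p-value = sum of Bin(11,0.5) probabilities at or below the observed probability = 0.065430.
Step 5: alpha = 0.1. reject H0.

n_eff = 11, pos = 2, neg = 9, p = 0.065430, reject H0.


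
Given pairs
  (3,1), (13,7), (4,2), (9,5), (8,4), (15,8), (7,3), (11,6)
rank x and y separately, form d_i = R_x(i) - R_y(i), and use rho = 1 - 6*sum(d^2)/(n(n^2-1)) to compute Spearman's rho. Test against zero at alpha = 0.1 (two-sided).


Step 1: Rank x and y separately (midranks; no ties here).
rank(x): 3->1, 13->7, 4->2, 9->5, 8->4, 15->8, 7->3, 11->6
rank(y): 1->1, 7->7, 2->2, 5->5, 4->4, 8->8, 3->3, 6->6
Step 2: d_i = R_x(i) - R_y(i); compute d_i^2.
  (1-1)^2=0, (7-7)^2=0, (2-2)^2=0, (5-5)^2=0, (4-4)^2=0, (8-8)^2=0, (3-3)^2=0, (6-6)^2=0
sum(d^2) = 0.
Step 3: rho = 1 - 6*0 / (8*(8^2 - 1)) = 1 - 0/504 = 1.000000.
Step 5: Two-sided p-value from the t-distribution with 6 df = 0.000000.
Step 6: alpha = 0.1. reject H0.

rho = 1.0000, p = 0.000000, reject H0 at alpha = 0.1.


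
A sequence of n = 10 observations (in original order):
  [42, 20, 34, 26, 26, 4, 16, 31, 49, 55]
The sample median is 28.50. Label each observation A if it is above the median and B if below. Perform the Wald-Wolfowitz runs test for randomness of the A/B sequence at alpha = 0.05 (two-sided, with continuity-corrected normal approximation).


Step 1: Compute median = 28.50; label A = above, B = below.
Labels in order: ABABBBBAAA  (n_A = 5, n_B = 5)
Step 2: Count runs R = 5.
Step 3: Under H0 (random ordering), E[R] = 2*n_A*n_B/(n_A+n_B) + 1 = 2*5*5/10 + 1 = 6.0000.
        Var[R] = 2*n_A*n_B*(2*n_A*n_B - n_A - n_B) / ((n_A+n_B)^2 * (n_A+n_B-1)) = 2000/900 = 2.2222.
        SD[R] = 1.4907.
Step 4: Continuity-corrected z = (R + 0.5 - E[R]) / SD[R] = (5 + 0.5 - 6.0000) / 1.4907 = -0.3354.
Step 5: Two-sided p-value via normal approximation = 2*(1 - Phi(|z|)) = 0.737316.
Step 6: alpha = 0.05. fail to reject H0.

R = 5, z = -0.3354, p = 0.737316, fail to reject H0.


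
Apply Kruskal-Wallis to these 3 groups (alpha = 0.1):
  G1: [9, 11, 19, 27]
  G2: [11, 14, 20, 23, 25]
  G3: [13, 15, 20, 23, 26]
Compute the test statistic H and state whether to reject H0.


Step 1: Combine all N = 14 observations and assign midranks.
sorted (value, group, rank): (9,G1,1), (11,G1,2.5), (11,G2,2.5), (13,G3,4), (14,G2,5), (15,G3,6), (19,G1,7), (20,G2,8.5), (20,G3,8.5), (23,G2,10.5), (23,G3,10.5), (25,G2,12), (26,G3,13), (27,G1,14)
Step 2: Sum ranks within each group.
R_1 = 24.5 (n_1 = 4)
R_2 = 38.5 (n_2 = 5)
R_3 = 42 (n_3 = 5)
Step 3: H = 12/(N(N+1)) * sum(R_i^2/n_i) - 3(N+1)
     = 12/(14*15) * (24.5^2/4 + 38.5^2/5 + 42^2/5) - 3*15
     = 0.057143 * 799.312 - 45
     = 0.675000.
Step 4: Ties present; correction factor C = 1 - 18/(14^3 - 14) = 0.993407. Corrected H = 0.675000 / 0.993407 = 0.679480.
Step 5: Under H0, H ~ chi^2(2); p-value = 0.711955.
Step 6: alpha = 0.1. fail to reject H0.

H = 0.6795, df = 2, p = 0.711955, fail to reject H0.


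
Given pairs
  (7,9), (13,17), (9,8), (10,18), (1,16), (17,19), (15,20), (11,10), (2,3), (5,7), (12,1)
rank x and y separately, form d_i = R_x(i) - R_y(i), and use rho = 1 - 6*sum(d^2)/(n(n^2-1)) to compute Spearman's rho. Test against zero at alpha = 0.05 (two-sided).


Step 1: Rank x and y separately (midranks; no ties here).
rank(x): 7->4, 13->9, 9->5, 10->6, 1->1, 17->11, 15->10, 11->7, 2->2, 5->3, 12->8
rank(y): 9->5, 17->8, 8->4, 18->9, 16->7, 19->10, 20->11, 10->6, 3->2, 7->3, 1->1
Step 2: d_i = R_x(i) - R_y(i); compute d_i^2.
  (4-5)^2=1, (9-8)^2=1, (5-4)^2=1, (6-9)^2=9, (1-7)^2=36, (11-10)^2=1, (10-11)^2=1, (7-6)^2=1, (2-2)^2=0, (3-3)^2=0, (8-1)^2=49
sum(d^2) = 100.
Step 3: rho = 1 - 6*100 / (11*(11^2 - 1)) = 1 - 600/1320 = 0.545455.
Step 4: Under H0, t = rho * sqrt((n-2)/(1-rho^2)) = 1.9524 ~ t(9).
Step 5: Two-sided p-value from the t-distribution with 9 df = 0.082651.
Step 6: alpha = 0.05. fail to reject H0.

rho = 0.5455, p = 0.082651, fail to reject H0 at alpha = 0.05.


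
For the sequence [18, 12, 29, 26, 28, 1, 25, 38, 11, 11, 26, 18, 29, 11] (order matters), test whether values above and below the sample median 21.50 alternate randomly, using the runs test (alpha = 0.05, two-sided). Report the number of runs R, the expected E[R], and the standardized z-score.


Step 1: Compute median = 21.50; label A = above, B = below.
Labels in order: BBAAABAABBABAB  (n_A = 7, n_B = 7)
Step 2: Count runs R = 9.
Step 3: Under H0 (random ordering), E[R] = 2*n_A*n_B/(n_A+n_B) + 1 = 2*7*7/14 + 1 = 8.0000.
        Var[R] = 2*n_A*n_B*(2*n_A*n_B - n_A - n_B) / ((n_A+n_B)^2 * (n_A+n_B-1)) = 8232/2548 = 3.2308.
        SD[R] = 1.7974.
Step 4: Continuity-corrected z = (R - 0.5 - E[R]) / SD[R] = (9 - 0.5 - 8.0000) / 1.7974 = 0.2782.
Step 5: Two-sided p-value via normal approximation = 2*(1 - Phi(|z|)) = 0.780879.
Step 6: alpha = 0.05. fail to reject H0.

R = 9, z = 0.2782, p = 0.780879, fail to reject H0.


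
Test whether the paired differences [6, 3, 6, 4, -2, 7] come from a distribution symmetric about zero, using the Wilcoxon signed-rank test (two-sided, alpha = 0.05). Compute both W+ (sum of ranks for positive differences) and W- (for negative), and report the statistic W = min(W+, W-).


Step 1: Drop any zero differences (none here) and take |d_i|.
|d| = [6, 3, 6, 4, 2, 7]
Step 2: Midrank |d_i| (ties get averaged ranks).
ranks: |6|->4.5, |3|->2, |6|->4.5, |4|->3, |2|->1, |7|->6
Step 3: Attach original signs; sum ranks with positive sign and with negative sign.
W+ = 4.5 + 2 + 4.5 + 3 + 6 = 20
W- = 1 = 1
(Check: W+ + W- = 21 should equal n(n+1)/2 = 21.)
Step 4: Test statistic W = min(W+, W-) = 1.
Step 5: Ties in |d|, so use the tie-corrected normal approximation.
        E[W] = n(n+1)/4 = 6*7/4 = 10.5.
        Tie groups: |d|=6 (t=2); sum(t^3 - t) = 6.
        Var[W] = n(n+1)(2n+1)/24 - sum(t^3-t)/48 = 546/24 - 6/48 = 22.625.
        z = (W - E[W]) / sqrt(Var[W]) = (1 - 10.5) / 4.7566 = -1.9972.
        Two-sided p = 2*Phi(z) = 0.045800.
Step 6: alpha = 0.05. reject H0.

W+ = 20, W- = 1, W = min = 1, p = 0.045800, reject H0.


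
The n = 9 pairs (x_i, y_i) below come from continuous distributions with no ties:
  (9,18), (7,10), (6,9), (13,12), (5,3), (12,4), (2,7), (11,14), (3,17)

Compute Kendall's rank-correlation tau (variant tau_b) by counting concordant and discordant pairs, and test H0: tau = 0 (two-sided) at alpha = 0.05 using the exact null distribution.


Step 1: Enumerate the 36 unordered pairs (i,j) with i<j and classify each by sign(x_j-x_i) * sign(y_j-y_i).
  (1,2):dx=-2,dy=-8->C; (1,3):dx=-3,dy=-9->C; (1,4):dx=+4,dy=-6->D; (1,5):dx=-4,dy=-15->C
  (1,6):dx=+3,dy=-14->D; (1,7):dx=-7,dy=-11->C; (1,8):dx=+2,dy=-4->D; (1,9):dx=-6,dy=-1->C
  (2,3):dx=-1,dy=-1->C; (2,4):dx=+6,dy=+2->C; (2,5):dx=-2,dy=-7->C; (2,6):dx=+5,dy=-6->D
  (2,7):dx=-5,dy=-3->C; (2,8):dx=+4,dy=+4->C; (2,9):dx=-4,dy=+7->D; (3,4):dx=+7,dy=+3->C
  (3,5):dx=-1,dy=-6->C; (3,6):dx=+6,dy=-5->D; (3,7):dx=-4,dy=-2->C; (3,8):dx=+5,dy=+5->C
  (3,9):dx=-3,dy=+8->D; (4,5):dx=-8,dy=-9->C; (4,6):dx=-1,dy=-8->C; (4,7):dx=-11,dy=-5->C
  (4,8):dx=-2,dy=+2->D; (4,9):dx=-10,dy=+5->D; (5,6):dx=+7,dy=+1->C; (5,7):dx=-3,dy=+4->D
  (5,8):dx=+6,dy=+11->C; (5,9):dx=-2,dy=+14->D; (6,7):dx=-10,dy=+3->D; (6,8):dx=-1,dy=+10->D
  (6,9):dx=-9,dy=+13->D; (7,8):dx=+9,dy=+7->C; (7,9):dx=+1,dy=+10->C; (8,9):dx=-8,dy=+3->D
Step 2: C = 21, D = 15, total pairs = 36.
Step 3: tau = (C - D)/(n(n-1)/2) = (21 - 15)/36 = 0.166667.
Step 4: Exact two-sided p-value (enumerate n! = 362880 permutations of y under H0): p = 0.612202.
Step 5: alpha = 0.05. fail to reject H0.

tau_b = 0.1667 (C=21, D=15), p = 0.612202, fail to reject H0.


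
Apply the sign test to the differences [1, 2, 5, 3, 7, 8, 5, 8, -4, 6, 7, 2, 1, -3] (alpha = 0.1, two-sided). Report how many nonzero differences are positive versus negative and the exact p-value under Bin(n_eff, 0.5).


Step 1: Discard zero differences. Original n = 14; n_eff = number of nonzero differences = 14.
Nonzero differences (with sign): +1, +2, +5, +3, +7, +8, +5, +8, -4, +6, +7, +2, +1, -3
Step 2: Count signs: positive = 12, negative = 2.
Step 3: Under H0: P(positive) = 0.5, so the number of positives S ~ Bin(14, 0.5).
Step 4: Two-sided exact p-value = sum of Bin(14,0.5) probabilities at or below the observed probability = 0.012939.
Step 5: alpha = 0.1. reject H0.

n_eff = 14, pos = 12, neg = 2, p = 0.012939, reject H0.


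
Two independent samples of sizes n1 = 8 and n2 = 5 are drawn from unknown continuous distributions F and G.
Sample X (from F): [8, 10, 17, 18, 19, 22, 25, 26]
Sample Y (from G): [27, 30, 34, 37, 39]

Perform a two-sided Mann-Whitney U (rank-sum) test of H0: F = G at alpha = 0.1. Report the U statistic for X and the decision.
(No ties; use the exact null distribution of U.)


Step 1: Combine and sort all 13 observations; assign midranks.
sorted (value, group): (8,X), (10,X), (17,X), (18,X), (19,X), (22,X), (25,X), (26,X), (27,Y), (30,Y), (34,Y), (37,Y), (39,Y)
ranks: 8->1, 10->2, 17->3, 18->4, 19->5, 22->6, 25->7, 26->8, 27->9, 30->10, 34->11, 37->12, 39->13
Step 2: Rank sum for X: R1 = 1 + 2 + 3 + 4 + 5 + 6 + 7 + 8 = 36.
Step 3: U_X = R1 - n1(n1+1)/2 = 36 - 8*9/2 = 36 - 36 = 0.
       U_Y = n1*n2 - U_X = 40 - 0 = 40.
Step 4: No ties, so the exact null distribution of U (based on enumerating the C(13,8) = 1287 equally likely rank assignments) gives the two-sided p-value.
Step 5: p-value = 0.001554; compare to alpha = 0.1. reject H0.

U_X = 0, p = 0.001554, reject H0 at alpha = 0.1.


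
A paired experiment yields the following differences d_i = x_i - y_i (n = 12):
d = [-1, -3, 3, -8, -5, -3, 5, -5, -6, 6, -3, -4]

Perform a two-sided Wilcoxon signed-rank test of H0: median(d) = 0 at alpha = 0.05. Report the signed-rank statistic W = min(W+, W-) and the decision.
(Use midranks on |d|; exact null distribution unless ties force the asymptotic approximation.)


Step 1: Drop any zero differences (none here) and take |d_i|.
|d| = [1, 3, 3, 8, 5, 3, 5, 5, 6, 6, 3, 4]
Step 2: Midrank |d_i| (ties get averaged ranks).
ranks: |1|->1, |3|->3.5, |3|->3.5, |8|->12, |5|->8, |3|->3.5, |5|->8, |5|->8, |6|->10.5, |6|->10.5, |3|->3.5, |4|->6
Step 3: Attach original signs; sum ranks with positive sign and with negative sign.
W+ = 3.5 + 8 + 10.5 = 22
W- = 1 + 3.5 + 12 + 8 + 3.5 + 8 + 10.5 + 3.5 + 6 = 56
(Check: W+ + W- = 78 should equal n(n+1)/2 = 78.)
Step 4: Test statistic W = min(W+, W-) = 22.
Step 5: Ties in |d|, so use the tie-corrected normal approximation.
        E[W] = n(n+1)/4 = 12*13/4 = 39.
        Tie groups: |d|=3 (t=4), |d|=5 (t=3), |d|=6 (t=2); sum(t^3 - t) = 90.
        Var[W] = n(n+1)(2n+1)/24 - sum(t^3-t)/48 = 3900/24 - 90/48 = 160.625.
        z = (W - E[W]) / sqrt(Var[W]) = (22 - 39) / 12.6738 = -1.3414.
        Two-sided p = 2*Phi(z) = 0.179807.
Step 6: alpha = 0.05. fail to reject H0.

W+ = 22, W- = 56, W = min = 22, p = 0.179807, fail to reject H0.


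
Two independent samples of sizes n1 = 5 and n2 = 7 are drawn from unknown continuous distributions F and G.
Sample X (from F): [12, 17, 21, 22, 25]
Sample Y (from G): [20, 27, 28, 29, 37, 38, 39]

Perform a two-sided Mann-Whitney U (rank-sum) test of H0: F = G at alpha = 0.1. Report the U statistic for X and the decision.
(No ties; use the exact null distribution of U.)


Step 1: Combine and sort all 12 observations; assign midranks.
sorted (value, group): (12,X), (17,X), (20,Y), (21,X), (22,X), (25,X), (27,Y), (28,Y), (29,Y), (37,Y), (38,Y), (39,Y)
ranks: 12->1, 17->2, 20->3, 21->4, 22->5, 25->6, 27->7, 28->8, 29->9, 37->10, 38->11, 39->12
Step 2: Rank sum for X: R1 = 1 + 2 + 4 + 5 + 6 = 18.
Step 3: U_X = R1 - n1(n1+1)/2 = 18 - 5*6/2 = 18 - 15 = 3.
       U_Y = n1*n2 - U_X = 35 - 3 = 32.
Step 4: No ties, so the exact null distribution of U (based on enumerating the C(12,5) = 792 equally likely rank assignments) gives the two-sided p-value.
Step 5: p-value = 0.017677; compare to alpha = 0.1. reject H0.

U_X = 3, p = 0.017677, reject H0 at alpha = 0.1.


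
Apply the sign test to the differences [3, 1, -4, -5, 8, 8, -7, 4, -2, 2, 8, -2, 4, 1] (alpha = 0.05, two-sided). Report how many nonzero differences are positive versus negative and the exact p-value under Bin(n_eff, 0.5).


Step 1: Discard zero differences. Original n = 14; n_eff = number of nonzero differences = 14.
Nonzero differences (with sign): +3, +1, -4, -5, +8, +8, -7, +4, -2, +2, +8, -2, +4, +1
Step 2: Count signs: positive = 9, negative = 5.
Step 3: Under H0: P(positive) = 0.5, so the number of positives S ~ Bin(14, 0.5).
Step 4: Two-sided exact p-value = sum of Bin(14,0.5) probabilities at or below the observed probability = 0.423950.
Step 5: alpha = 0.05. fail to reject H0.

n_eff = 14, pos = 9, neg = 5, p = 0.423950, fail to reject H0.


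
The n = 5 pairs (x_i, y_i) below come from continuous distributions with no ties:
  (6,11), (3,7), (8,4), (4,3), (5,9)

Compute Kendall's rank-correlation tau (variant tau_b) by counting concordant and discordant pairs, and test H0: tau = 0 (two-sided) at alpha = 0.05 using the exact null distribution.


Step 1: Enumerate the 10 unordered pairs (i,j) with i<j and classify each by sign(x_j-x_i) * sign(y_j-y_i).
  (1,2):dx=-3,dy=-4->C; (1,3):dx=+2,dy=-7->D; (1,4):dx=-2,dy=-8->C; (1,5):dx=-1,dy=-2->C
  (2,3):dx=+5,dy=-3->D; (2,4):dx=+1,dy=-4->D; (2,5):dx=+2,dy=+2->C; (3,4):dx=-4,dy=-1->C
  (3,5):dx=-3,dy=+5->D; (4,5):dx=+1,dy=+6->C
Step 2: C = 6, D = 4, total pairs = 10.
Step 3: tau = (C - D)/(n(n-1)/2) = (6 - 4)/10 = 0.200000.
Step 4: Exact two-sided p-value (enumerate n! = 120 permutations of y under H0): p = 0.816667.
Step 5: alpha = 0.05. fail to reject H0.

tau_b = 0.2000 (C=6, D=4), p = 0.816667, fail to reject H0.


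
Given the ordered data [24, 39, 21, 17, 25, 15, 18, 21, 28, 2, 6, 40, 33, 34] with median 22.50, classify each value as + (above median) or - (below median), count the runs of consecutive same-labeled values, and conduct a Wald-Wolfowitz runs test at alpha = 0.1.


Step 1: Compute median = 22.50; label A = above, B = below.
Labels in order: AABBABBBABBAAA  (n_A = 7, n_B = 7)
Step 2: Count runs R = 7.
Step 3: Under H0 (random ordering), E[R] = 2*n_A*n_B/(n_A+n_B) + 1 = 2*7*7/14 + 1 = 8.0000.
        Var[R] = 2*n_A*n_B*(2*n_A*n_B - n_A - n_B) / ((n_A+n_B)^2 * (n_A+n_B-1)) = 8232/2548 = 3.2308.
        SD[R] = 1.7974.
Step 4: Continuity-corrected z = (R + 0.5 - E[R]) / SD[R] = (7 + 0.5 - 8.0000) / 1.7974 = -0.2782.
Step 5: Two-sided p-value via normal approximation = 2*(1 - Phi(|z|)) = 0.780879.
Step 6: alpha = 0.1. fail to reject H0.

R = 7, z = -0.2782, p = 0.780879, fail to reject H0.


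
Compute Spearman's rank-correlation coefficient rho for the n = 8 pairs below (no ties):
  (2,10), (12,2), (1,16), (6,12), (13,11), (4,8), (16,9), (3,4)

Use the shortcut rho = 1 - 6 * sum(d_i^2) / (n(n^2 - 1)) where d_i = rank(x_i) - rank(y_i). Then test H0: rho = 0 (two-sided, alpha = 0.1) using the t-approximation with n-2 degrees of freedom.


Step 1: Rank x and y separately (midranks; no ties here).
rank(x): 2->2, 12->6, 1->1, 6->5, 13->7, 4->4, 16->8, 3->3
rank(y): 10->5, 2->1, 16->8, 12->7, 11->6, 8->3, 9->4, 4->2
Step 2: d_i = R_x(i) - R_y(i); compute d_i^2.
  (2-5)^2=9, (6-1)^2=25, (1-8)^2=49, (5-7)^2=4, (7-6)^2=1, (4-3)^2=1, (8-4)^2=16, (3-2)^2=1
sum(d^2) = 106.
Step 3: rho = 1 - 6*106 / (8*(8^2 - 1)) = 1 - 636/504 = -0.261905.
Step 4: Under H0, t = rho * sqrt((n-2)/(1-rho^2)) = -0.6647 ~ t(6).
Step 5: Two-sided p-value from the t-distribution with 6 df = 0.530923.
Step 6: alpha = 0.1. fail to reject H0.

rho = -0.2619, p = 0.530923, fail to reject H0 at alpha = 0.1.


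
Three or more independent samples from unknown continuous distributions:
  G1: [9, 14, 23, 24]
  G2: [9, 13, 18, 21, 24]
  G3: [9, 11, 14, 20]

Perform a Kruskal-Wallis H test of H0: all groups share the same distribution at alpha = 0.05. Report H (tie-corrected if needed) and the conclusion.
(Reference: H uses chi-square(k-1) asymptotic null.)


Step 1: Combine all N = 13 observations and assign midranks.
sorted (value, group, rank): (9,G1,2), (9,G2,2), (9,G3,2), (11,G3,4), (13,G2,5), (14,G1,6.5), (14,G3,6.5), (18,G2,8), (20,G3,9), (21,G2,10), (23,G1,11), (24,G1,12.5), (24,G2,12.5)
Step 2: Sum ranks within each group.
R_1 = 32 (n_1 = 4)
R_2 = 37.5 (n_2 = 5)
R_3 = 21.5 (n_3 = 4)
Step 3: H = 12/(N(N+1)) * sum(R_i^2/n_i) - 3(N+1)
     = 12/(13*14) * (32^2/4 + 37.5^2/5 + 21.5^2/4) - 3*14
     = 0.065934 * 652.812 - 42
     = 1.042582.
Step 4: Ties present; correction factor C = 1 - 36/(13^3 - 13) = 0.983516. Corrected H = 1.042582 / 0.983516 = 1.060056.
Step 5: Under H0, H ~ chi^2(2); p-value = 0.588589.
Step 6: alpha = 0.05. fail to reject H0.

H = 1.0601, df = 2, p = 0.588589, fail to reject H0.
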